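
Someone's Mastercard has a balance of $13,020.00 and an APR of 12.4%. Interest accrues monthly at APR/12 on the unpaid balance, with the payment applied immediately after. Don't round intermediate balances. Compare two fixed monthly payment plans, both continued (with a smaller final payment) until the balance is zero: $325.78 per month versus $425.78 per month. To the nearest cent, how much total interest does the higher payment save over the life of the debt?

$1,151.86

Monthly rate r = 12.4%/12 = 1.03333% = 0.0103333.
At $325.78/mo: n = ⌈−ln(1 − rB₀/P)/ln(1+r)⌉ = 52 payments (last $266.36); total interest = total paid − $13,020.00 = $3,861.14.
At $425.78/mo: 37 payments (last $401.20); total interest $2,709.28.
Interest saved = $3,861.14 − $2,709.28 = $1,151.86.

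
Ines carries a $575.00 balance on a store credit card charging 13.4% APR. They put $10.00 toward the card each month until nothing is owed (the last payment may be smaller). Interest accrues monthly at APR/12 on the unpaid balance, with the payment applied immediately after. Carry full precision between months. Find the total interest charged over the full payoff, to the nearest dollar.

Monthly rate r = 13.4%/12 = 1.11667% = 0.0111667.
Payoff takes n = ⌈−ln(1 − rB₀/P)/ln(1+r)⌉ = ⌈92.524⌉ = 93 payments; the last is $5.25.
Total paid = 92·$10.00 + $5.25 = $925.25.
Total interest = total paid − principal = $925.25 − $575.00 = $350.25.

$350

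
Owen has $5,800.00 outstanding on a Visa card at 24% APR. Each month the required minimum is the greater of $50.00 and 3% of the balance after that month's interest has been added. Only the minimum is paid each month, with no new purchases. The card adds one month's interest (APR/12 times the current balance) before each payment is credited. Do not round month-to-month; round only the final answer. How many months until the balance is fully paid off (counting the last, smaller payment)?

Monthly rate r = 24%/12 = 2% = 0.02.
While 3% of the post-interest balance exceeds $50.00, each month B ← (B·(1+r))·(1 − 0.03), i.e. B shrinks by the factor (1+r)·0.97 = 0.9894.
This holds for months 1–119. Entering month 120 the balance is $1,631.87; 3% of the post-interest balance is now below $50.00, so the flat $50.00 minimum applies from here.
From month 120 a fixed $50.00 at rate r clears $1,631.87 in 54 more payments. Total: 119 + 54 = 173 months.

173 months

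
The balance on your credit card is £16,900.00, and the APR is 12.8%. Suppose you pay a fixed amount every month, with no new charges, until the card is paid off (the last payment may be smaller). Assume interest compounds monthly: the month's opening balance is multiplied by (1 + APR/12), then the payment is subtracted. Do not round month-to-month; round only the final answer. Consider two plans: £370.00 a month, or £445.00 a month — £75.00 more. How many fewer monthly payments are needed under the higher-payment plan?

14 fewer payments

Monthly rate r = 12.8%/12 = 1.06667% = 0.0106667.
At £370.00/mo: n = ⌈−ln(1 − rB₀/P)/ln(1+r)⌉ = 63 payments (last £350.64); total interest = total paid − £16,900.00 = £6,390.64.
At £445.00/mo: 49 payments (last £422.15); total interest £4,882.15.
Payments saved = 63 − 49 = 14.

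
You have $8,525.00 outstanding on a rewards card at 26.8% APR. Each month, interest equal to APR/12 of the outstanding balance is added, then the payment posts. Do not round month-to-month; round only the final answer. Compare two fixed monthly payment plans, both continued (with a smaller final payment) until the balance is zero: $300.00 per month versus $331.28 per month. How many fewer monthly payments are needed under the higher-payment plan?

Monthly rate r = 26.8%/12 = 2.23333% = 0.0223333.
At $300.00/mo: n = ⌈−ln(1 − rB₀/P)/ln(1+r)⌉ = 46 payments (last $176.38); total interest = total paid − $8,525.00 = $5,151.38.
At $331.28/mo: 39 payments (last $235.74); total interest $4,299.38.
Payments saved = 46 − 39 = 7.

7 fewer payments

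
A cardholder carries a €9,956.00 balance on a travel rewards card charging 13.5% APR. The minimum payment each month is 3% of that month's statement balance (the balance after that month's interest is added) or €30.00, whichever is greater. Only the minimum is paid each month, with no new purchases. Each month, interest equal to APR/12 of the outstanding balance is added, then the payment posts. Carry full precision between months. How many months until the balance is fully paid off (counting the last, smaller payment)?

Monthly rate r = 13.5%/12 = 1.125% = 0.01125.
While 3% of the post-interest balance exceeds €30.00, each month B ← (B·(1+r))·(1 − 0.03), i.e. B shrinks by the factor (1+r)·0.97 = 0.98091.
This holds for months 1–120. Entering month 121 the balance is €985.64; 3% of the post-interest balance is now below €30.00, so the flat €30.00 minimum applies from here.
From month 121 a fixed €30.00 at rate r clears €985.64 in 42 more payments. Total: 120 + 42 = 162 months.

162 months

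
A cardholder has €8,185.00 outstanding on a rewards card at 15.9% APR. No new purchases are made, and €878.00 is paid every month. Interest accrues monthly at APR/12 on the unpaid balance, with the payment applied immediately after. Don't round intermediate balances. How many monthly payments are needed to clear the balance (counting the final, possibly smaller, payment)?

11 payments

Monthly rate r = 15.9%/12 = 1.325% = 0.01325.
Recurrence: B ← B·(1+r) − €878.00.
Month 1: interest €108.45; balance after payment €7,415.45.
Month 2: interest €98.25; balance after payment €6,635.71.
Closed form: n = −ln(1 − rB₀/P)/ln(1+r) = −ln(0.87648)/ln(1.01325) ≈ 10.016, so the balance reaches zero during payment 11.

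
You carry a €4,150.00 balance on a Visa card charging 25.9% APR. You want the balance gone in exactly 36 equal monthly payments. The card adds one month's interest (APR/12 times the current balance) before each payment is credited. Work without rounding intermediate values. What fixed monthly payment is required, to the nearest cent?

Monthly rate r = 25.9%/12 = 2.15833% = 0.0215833.
Level-payment amortization: P = B₀·r / (1 − (1+r)^(−n)) = 4150.00·0.0215833 / (1 − 1.02158^(−36)).
Denominator 1 − (1+r)^(−36) = 0.536400204.
P = 89.5708 / 0.536400204 ≈ 166.99.

€166.99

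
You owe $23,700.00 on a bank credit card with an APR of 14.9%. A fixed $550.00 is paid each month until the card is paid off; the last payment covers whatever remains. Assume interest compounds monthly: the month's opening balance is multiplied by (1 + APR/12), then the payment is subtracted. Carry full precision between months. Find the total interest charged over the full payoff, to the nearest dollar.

Monthly rate r = 14.9%/12 = 1.24167% = 0.0124167.
Payoff takes n = ⌈−ln(1 − rB₀/P)/ln(1+r)⌉ = ⌈62.059⌉ = 63 payments; the last is $32.39.
Total paid = 62·$550.00 + $32.39 = $34,132.39.
Total interest = total paid − principal = $34,132.39 − $23,700.00 = $10,432.39.

$10,432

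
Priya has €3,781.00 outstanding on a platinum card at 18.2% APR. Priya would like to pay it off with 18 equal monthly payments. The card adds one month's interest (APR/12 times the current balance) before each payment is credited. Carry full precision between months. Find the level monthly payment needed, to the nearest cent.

€241.61

Monthly rate r = 18.2%/12 = 1.51667% = 0.0151667.
Level-payment amortization: P = B₀·r / (1 − (1+r)^(−n)) = 3781.00·0.0151667 / (1 − 1.01517^(−18)).
Denominator 1 − (1+r)^(−18) = 0.237345713.
P = 57.3452 / 0.237345713 ≈ 241.61.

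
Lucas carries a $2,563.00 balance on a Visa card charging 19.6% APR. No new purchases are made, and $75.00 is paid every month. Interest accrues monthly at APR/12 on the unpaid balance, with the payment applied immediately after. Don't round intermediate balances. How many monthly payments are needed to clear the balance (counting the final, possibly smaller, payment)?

51 months

Monthly rate r = 19.6%/12 = 1.63333% = 0.0163333.
Recurrence: B ← B·(1+r) − $75.00.
Month 1: interest $41.86; balance after payment $2,529.86.
Month 2: interest $41.32; balance after payment $2,496.18.
Closed form: n = −ln(1 − rB₀/P)/ln(1+r) = −ln(0.44184)/ln(1.01633) ≈ 50.417, so the balance reaches zero during payment 51.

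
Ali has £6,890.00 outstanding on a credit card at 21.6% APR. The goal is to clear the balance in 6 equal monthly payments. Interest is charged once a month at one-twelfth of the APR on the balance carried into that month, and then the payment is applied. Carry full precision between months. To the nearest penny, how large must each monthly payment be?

Monthly rate r = 21.6%/12 = 1.8% = 0.018.
Level-payment amortization: P = B₀·r / (1 − (1+r)^(−n)) = 6890.00·0.018 / (1 − 1.018^(−6)).
Denominator 1 − (1+r)^(−6) = 0.101509826.
P = 124.02 / 0.101509826 ≈ 1221.75.

£1,221.75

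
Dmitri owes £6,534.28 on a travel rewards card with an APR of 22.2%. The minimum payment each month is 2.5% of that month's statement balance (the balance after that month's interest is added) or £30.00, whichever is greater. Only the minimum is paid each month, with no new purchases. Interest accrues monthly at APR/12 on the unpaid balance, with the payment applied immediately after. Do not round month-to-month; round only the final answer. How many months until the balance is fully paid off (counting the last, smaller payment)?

316 months

Monthly rate r = 22.2%/12 = 1.85% = 0.0185.
While 2.5% of the post-interest balance exceeds £30.00, each month B ← (B·(1+r))·(1 − 0.025), i.e. B shrinks by the factor (1+r)·0.975 = 0.99304.
This holds for months 1–246. Entering month 247 the balance is £1,171.51; 2.5% of the post-interest balance is now below £30.00, so the flat £30.00 minimum applies from here.
From month 247 a fixed £30.00 at rate r clears £1,171.51 in 70 more payments. Total: 246 + 70 = 316 months.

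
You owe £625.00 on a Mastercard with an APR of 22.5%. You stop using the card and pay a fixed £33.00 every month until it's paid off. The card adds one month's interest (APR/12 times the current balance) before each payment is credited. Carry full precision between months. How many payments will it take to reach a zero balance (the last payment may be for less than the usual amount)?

Monthly rate r = 22.5%/12 = 1.875% = 0.01875.
Recurrence: B ← B·(1+r) − £33.00.
Month 1: interest £11.72; balance after payment £603.72.
Month 2: interest £11.32; balance after payment £582.04.
Closed form: n = −ln(1 − rB₀/P)/ln(1+r) = −ln(0.64489)/ln(1.01875) ≈ 23.615, so the balance reaches zero during payment 24.

24 payments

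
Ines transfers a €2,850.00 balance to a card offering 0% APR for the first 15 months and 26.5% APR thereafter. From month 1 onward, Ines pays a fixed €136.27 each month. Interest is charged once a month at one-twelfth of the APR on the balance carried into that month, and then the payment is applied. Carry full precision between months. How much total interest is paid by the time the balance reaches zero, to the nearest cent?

Promo months 1–15 at r₀ = 0%/12 = 0; months 16+ at r₁ = 26.5%/12 = 0.0220833.
After month 15 (no interest yet): B = €2,850.00 − 15·€136.27 = €805.95.
Then at r₁ with €136.27/mo: n₂ = −ln(1 − r₁·B/P)/ln(1+r₁) ≈ 6.41 → 7 more payments.
Total paid = 21·€136.27 + €55.91 = €2,917.58; interest = €2,917.58 − €2,850.00 = €67.58.

€67.58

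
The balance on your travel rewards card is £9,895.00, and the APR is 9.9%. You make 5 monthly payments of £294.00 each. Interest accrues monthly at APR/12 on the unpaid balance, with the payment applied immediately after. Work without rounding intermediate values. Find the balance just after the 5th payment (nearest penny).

£8,815.50

Monthly rate r = 9.9%/12 = 0.825% = 0.00825.
Each month: B ← B·(1+r) − £294.00.
Month 1: interest £81.63; balance after payment £9,682.63.
Month 2: interest £79.88; balance after payment £9,468.52.
Month 3: interest £78.12; balance after payment £9,252.63.
Month 4: interest £76.33; balance after payment £9,034.96.
Month 5: interest £74.54; balance after payment £8,815.50.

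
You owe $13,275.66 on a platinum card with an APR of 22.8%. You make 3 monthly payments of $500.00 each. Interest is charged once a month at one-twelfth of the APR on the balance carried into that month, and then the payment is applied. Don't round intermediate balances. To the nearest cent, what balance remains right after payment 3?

Monthly rate r = 22.8%/12 = 1.9% = 0.019.
Each month: B ← B·(1+r) − $500.00.
Month 1: interest $252.24; balance after payment $13,027.90.
Month 2: interest $247.53; balance after payment $12,775.43.
Month 3: interest $242.73; balance after payment $12,518.16.

$12,518.16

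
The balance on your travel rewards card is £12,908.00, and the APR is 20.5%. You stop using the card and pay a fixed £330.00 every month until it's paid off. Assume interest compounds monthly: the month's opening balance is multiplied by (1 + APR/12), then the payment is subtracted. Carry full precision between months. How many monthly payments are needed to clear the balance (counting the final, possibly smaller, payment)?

Monthly rate r = 20.5%/12 = 1.70833% = 0.0170833.
Recurrence: B ← B·(1+r) − £330.00.
Month 1: interest £220.51; balance after payment £12,798.51.
Month 2: interest £218.64; balance after payment £12,687.15.
Closed form: n = −ln(1 − rB₀/P)/ln(1+r) = −ln(0.33178)/ln(1.01708) ≈ 65.132, so the balance reaches zero during payment 66.

66 months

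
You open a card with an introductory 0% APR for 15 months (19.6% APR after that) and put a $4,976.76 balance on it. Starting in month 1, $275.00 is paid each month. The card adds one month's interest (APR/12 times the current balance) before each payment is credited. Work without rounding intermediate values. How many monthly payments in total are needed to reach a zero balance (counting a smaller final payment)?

19 payments

Promo months 1–15 at r₀ = 0%/12 = 0; months 16+ at r₁ = 19.6%/12 = 0.0163333.
After month 15 (no interest yet): B = $4,976.76 − 15·$275.00 = $851.76.
Then at r₁ with $275.00/mo: n₂ = −ln(1 − r₁·B/P)/ln(1+r₁) ≈ 3.20 → 4 more payments.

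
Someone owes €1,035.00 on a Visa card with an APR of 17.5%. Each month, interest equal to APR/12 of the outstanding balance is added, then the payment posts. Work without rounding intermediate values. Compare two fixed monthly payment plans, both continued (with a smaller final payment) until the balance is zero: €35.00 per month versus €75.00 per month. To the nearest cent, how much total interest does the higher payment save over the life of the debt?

€200.03

Monthly rate r = 17.5%/12 = 1.45833% = 0.0145833.
At €35.00/mo: n = ⌈−ln(1 − rB₀/P)/ln(1+r)⌉ = 39 payments (last €34.21); total interest = total paid − €1,035.00 = €329.21.
At €75.00/mo: 16 payments (last €39.18); total interest €129.18.
Interest saved = €329.21 − €129.18 = €200.03.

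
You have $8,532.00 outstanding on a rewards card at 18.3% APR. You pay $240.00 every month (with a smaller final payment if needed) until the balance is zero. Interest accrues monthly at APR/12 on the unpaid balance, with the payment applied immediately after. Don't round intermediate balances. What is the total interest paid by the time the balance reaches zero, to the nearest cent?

Monthly rate r = 18.3%/12 = 1.525% = 0.01525.
Payoff takes n = ⌈−ln(1 − rB₀/P)/ln(1+r)⌉ = ⌈51.615⌉ = 52 payments; the last is $148.02.
Total paid = 51·$240.00 + $148.02 = $12,388.02.
Total interest = total paid − principal = $12,388.02 − $8,532.00 = $3,856.02.

$3,856.02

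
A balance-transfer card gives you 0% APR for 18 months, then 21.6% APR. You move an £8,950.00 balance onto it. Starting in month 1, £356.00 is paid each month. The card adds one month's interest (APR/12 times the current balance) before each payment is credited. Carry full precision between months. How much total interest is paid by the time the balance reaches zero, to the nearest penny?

Promo months 1–18 at r₀ = 0%/12 = 0; months 19+ at r₁ = 21.6%/12 = 0.018.
After month 18 (no interest yet): B = £8,950.00 − 18·£356.00 = £2,542.00.
Then at r₁ with £356.00/mo: n₂ = −ln(1 − r₁·B/P)/ln(1+r₁) ≈ 7.71 → 8 more payments.
Total paid = 25·£356.00 + £253.93 = £9,153.93; interest = £9,153.93 − £8,950.00 = £203.93.

£203.93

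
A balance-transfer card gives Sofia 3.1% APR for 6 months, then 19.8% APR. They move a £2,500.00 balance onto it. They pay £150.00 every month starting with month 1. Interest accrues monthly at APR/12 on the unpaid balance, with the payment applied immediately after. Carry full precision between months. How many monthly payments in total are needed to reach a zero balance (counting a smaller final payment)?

Promo months 1–6 at r₀ = 3.1%/12 = 0.00258333; months 7+ at r₁ = 19.8%/12 = 0.0165.
After month 6: iterate B ← B·(1+r₀) − £150.00 for 6 months → £1,633.17.
Then at r₁ with £150.00/mo: n₂ = −ln(1 − r₁·B/P)/ln(1+r₁) ≈ 12.10 → 13 more payments.

19 payments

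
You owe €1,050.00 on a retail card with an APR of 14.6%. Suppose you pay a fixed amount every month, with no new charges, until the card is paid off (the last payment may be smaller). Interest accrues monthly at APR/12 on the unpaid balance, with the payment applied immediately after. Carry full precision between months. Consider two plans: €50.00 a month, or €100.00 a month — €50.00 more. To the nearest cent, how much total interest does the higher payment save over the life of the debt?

€89.60

Monthly rate r = 14.6%/12 = 1.21667% = 0.0121667.
At €50.00/mo: n = ⌈−ln(1 − rB₀/P)/ln(1+r)⌉ = 25 payments (last €19.94); total interest = total paid − €1,050.00 = €169.94.
At €100.00/mo: 12 payments (last €30.34); total interest €80.34.
Interest saved = €169.94 − €80.34 = €89.60.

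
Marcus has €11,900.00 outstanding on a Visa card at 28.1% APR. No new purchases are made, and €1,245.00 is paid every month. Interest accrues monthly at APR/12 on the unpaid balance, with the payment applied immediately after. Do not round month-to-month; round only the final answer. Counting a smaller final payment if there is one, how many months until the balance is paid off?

11 months

Monthly rate r = 28.1%/12 = 2.34167% = 0.0234167.
Recurrence: B ← B·(1+r) − €1,245.00.
Month 1: interest €278.66; balance after payment €10,933.66.
Month 2: interest €256.03; balance after payment €9,944.69.
Closed form: n = −ln(1 − rB₀/P)/ln(1+r) = −ln(0.77618)/ln(1.02342) ≈ 10.946, so the balance reaches zero during payment 11.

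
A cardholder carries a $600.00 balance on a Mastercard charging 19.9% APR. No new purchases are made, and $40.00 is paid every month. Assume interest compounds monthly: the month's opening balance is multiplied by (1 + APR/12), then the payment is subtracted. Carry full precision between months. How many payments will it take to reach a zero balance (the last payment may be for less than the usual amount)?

Monthly rate r = 19.9%/12 = 1.65833% = 0.0165833.
Recurrence: B ← B·(1+r) − $40.00.
Month 1: interest $9.95; balance after payment $569.95.
Month 2: interest $9.45; balance after payment $539.40.
Closed form: n = −ln(1 − rB₀/P)/ln(1+r) = −ln(0.75125)/ln(1.01658) ≈ 17.390, so the balance reaches zero during payment 18.

18 months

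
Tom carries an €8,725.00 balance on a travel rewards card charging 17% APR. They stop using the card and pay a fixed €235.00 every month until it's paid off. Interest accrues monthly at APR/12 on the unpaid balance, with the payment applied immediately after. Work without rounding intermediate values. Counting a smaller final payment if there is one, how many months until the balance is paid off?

Monthly rate r = 17%/12 = 1.41667% = 0.0141667.
Recurrence: B ← B·(1+r) − €235.00.
Month 1: interest €123.60; balance after payment €8,613.60.
Month 2: interest €122.03; balance after payment €8,500.63.
Closed form: n = −ln(1 − rB₀/P)/ln(1+r) = −ln(0.47402)/ln(1.01417) ≈ 53.066, so the balance reaches zero during payment 54.

54 months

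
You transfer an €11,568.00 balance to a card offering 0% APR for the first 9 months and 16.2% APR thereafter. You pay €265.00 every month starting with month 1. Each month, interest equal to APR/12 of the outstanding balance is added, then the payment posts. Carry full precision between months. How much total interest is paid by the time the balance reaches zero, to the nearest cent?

€3,282.05

Promo months 1–9 at r₀ = 0%/12 = 0; months 10+ at r₁ = 16.2%/12 = 0.0135.
After month 9 (no interest yet): B = €11,568.00 − 9·€265.00 = €9,183.00.
Then at r₁ with €265.00/mo: n₂ = −ln(1 − r₁·B/P)/ln(1+r₁) ≈ 47.04 → 48 more payments.
Total paid = 56·€265.00 + €10.05 = €14,850.05; interest = €14,850.05 − €11,568.00 = €3,282.05.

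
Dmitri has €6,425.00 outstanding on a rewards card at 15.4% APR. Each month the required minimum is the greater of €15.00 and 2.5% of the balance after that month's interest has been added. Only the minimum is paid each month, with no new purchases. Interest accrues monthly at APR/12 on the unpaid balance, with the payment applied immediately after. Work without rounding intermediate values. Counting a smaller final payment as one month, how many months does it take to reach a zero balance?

246 months

Monthly rate r = 15.4%/12 = 1.28333% = 0.0128333.
While 2.5% of the post-interest balance exceeds €15.00, each month B ← (B·(1+r))·(1 − 0.025), i.e. B shrinks by the factor (1+r)·0.975 = 0.98751.
This holds for months 1–190. Entering month 191 the balance is €590.16; 2.5% of the post-interest balance is now below €15.00, so the flat €15.00 minimum applies from here.
From month 191 a fixed €15.00 at rate r clears €590.16 in 56 more payments. Total: 190 + 56 = 246 months.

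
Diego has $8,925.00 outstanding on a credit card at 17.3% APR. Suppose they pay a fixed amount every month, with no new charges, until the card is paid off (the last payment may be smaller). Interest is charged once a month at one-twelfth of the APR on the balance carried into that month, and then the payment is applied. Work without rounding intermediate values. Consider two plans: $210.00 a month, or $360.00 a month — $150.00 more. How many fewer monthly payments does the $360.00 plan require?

36 fewer payments

Monthly rate r = 17.3%/12 = 1.44167% = 0.0144167.
At $210.00/mo: n = ⌈−ln(1 − rB₀/P)/ln(1+r)⌉ = 67 payments (last $57.09); total interest = total paid − $8,925.00 = $4,992.09.
At $360.00/mo: 31 payments (last $323.21); total interest $2,198.21.
Payments saved = 67 − 31 = 36.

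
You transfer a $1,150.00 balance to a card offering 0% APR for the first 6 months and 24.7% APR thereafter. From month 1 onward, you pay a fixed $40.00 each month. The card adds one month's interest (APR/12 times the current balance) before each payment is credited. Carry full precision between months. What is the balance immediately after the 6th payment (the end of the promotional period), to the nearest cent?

Promo months 1–6 at r₀ = 0%/12 = 0; months 7+ at r₁ = 24.7%/12 = 0.0205833.
After month 6 (no interest yet): B = $1,150.00 − 6·$40.00 = $910.00.

$910.00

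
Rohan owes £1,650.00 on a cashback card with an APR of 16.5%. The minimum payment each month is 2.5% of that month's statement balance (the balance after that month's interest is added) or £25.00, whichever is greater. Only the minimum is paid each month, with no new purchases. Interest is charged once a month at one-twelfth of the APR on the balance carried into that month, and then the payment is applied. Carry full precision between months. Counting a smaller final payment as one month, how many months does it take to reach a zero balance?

102 months

Monthly rate r = 16.5%/12 = 1.375% = 0.01375.
While 2.5% of the post-interest balance exceeds £25.00, each month B ← (B·(1+r))·(1 − 0.025), i.e. B shrinks by the factor (1+r)·0.975 = 0.98841.
This holds for months 1–45. Entering month 46 the balance is £976.29; 2.5% of the post-interest balance is now below £25.00, so the flat £25.00 minimum applies from here.
From month 46 a fixed £25.00 at rate r clears £976.29 in 57 more payments. Total: 45 + 57 = 102 months.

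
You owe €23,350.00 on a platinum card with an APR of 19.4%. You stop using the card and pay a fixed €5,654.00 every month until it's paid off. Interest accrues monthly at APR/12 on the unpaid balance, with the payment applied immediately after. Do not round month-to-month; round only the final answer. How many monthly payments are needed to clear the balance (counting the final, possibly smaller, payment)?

Monthly rate r = 19.4%/12 = 1.61667% = 0.0161667.
Recurrence: B ← B·(1+r) − €5,654.00.
Month 1: interest €377.49; balance after payment €18,073.49.
Month 2: interest €292.19; balance after payment €12,711.68.
Month 3: interest €205.51; balance after payment €7,263.19.
Month 4: interest €117.42; balance after payment €1,726.61.
Month 5: interest €27.91; balance after payment €0.00.

5 payments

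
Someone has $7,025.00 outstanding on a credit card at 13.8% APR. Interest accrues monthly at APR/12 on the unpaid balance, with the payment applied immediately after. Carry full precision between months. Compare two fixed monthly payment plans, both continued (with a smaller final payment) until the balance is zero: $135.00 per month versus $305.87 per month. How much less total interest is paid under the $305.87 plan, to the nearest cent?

Monthly rate r = 13.8%/12 = 1.15% = 0.0115.
At $135.00/mo: n = ⌈−ln(1 − rB₀/P)/ln(1+r)⌉ = 80 payments (last $106.95); total interest = total paid − $7,025.00 = $3,746.95.
At $305.87/mo: 27 payments (last $251.69); total interest $1,179.31.
Interest saved = $3,746.95 − $1,179.31 = $2,567.64.

$2,567.64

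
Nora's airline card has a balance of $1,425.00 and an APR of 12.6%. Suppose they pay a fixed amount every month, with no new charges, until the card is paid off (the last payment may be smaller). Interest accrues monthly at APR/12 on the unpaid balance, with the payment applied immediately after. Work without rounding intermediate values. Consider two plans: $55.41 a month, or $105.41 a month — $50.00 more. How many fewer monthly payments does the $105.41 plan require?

16 fewer payments

Monthly rate r = 12.6%/12 = 1.05% = 0.0105.
At $55.41/mo: n = ⌈−ln(1 − rB₀/P)/ln(1+r)⌉ = 31 payments (last $7.45); total interest = total paid − $1,425.00 = $244.75.
At $105.41/mo: 15 payments (last $69.30); total interest $120.04.
Payments saved = 31 − 15 = 16.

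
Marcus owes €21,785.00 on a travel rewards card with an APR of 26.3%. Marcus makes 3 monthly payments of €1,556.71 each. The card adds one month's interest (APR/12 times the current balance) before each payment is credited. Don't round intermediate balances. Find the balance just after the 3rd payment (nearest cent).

€18,475.75

Monthly rate r = 26.3%/12 = 2.19167% = 0.0219167.
Each month: B ← B·(1+r) − €1,556.71.
Month 1: interest €477.45; balance after payment €20,705.74.
Month 2: interest €453.80; balance after payment €19,602.84.
Month 3: interest €429.63; balance after payment €18,475.75.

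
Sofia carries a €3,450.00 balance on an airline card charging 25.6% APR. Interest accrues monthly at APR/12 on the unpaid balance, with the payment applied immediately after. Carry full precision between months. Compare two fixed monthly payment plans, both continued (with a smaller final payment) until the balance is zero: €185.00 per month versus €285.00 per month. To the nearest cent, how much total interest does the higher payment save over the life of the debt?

Monthly rate r = 25.6%/12 = 2.13333% = 0.0213333.
At €185.00/mo: n = ⌈−ln(1 − rB₀/P)/ln(1+r)⌉ = 25 payments (last €5.43); total interest = total paid − €3,450.00 = €995.43.
At €285.00/mo: 15 payments (last €43.75); total interest €583.75.
Interest saved = €995.43 − €583.75 = €411.68.

€411.68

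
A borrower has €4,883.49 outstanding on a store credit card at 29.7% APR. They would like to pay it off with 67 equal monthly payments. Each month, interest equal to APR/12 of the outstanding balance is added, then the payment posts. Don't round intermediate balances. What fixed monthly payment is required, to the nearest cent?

Monthly rate r = 29.7%/12 = 2.475% = 0.02475.
Level-payment amortization: P = B₀·r / (1 − (1+r)^(−n)) = 4883.49·0.02475 / (1 − 1.02475^(−67)).
Denominator 1 − (1+r)^(−67) = 0.80564358.
P = 120.866 / 0.80564358 ≈ 150.02.

€150.02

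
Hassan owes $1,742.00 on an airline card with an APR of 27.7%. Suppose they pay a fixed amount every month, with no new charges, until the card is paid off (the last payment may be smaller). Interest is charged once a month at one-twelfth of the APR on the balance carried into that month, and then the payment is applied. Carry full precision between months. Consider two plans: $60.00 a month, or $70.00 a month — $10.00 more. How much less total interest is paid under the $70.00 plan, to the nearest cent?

$295.67

Monthly rate r = 27.7%/12 = 2.30833% = 0.0230833.
At $60.00/mo: n = ⌈−ln(1 − rB₀/P)/ln(1+r)⌉ = 49 payments (last $36.50); total interest = total paid − $1,742.00 = $1,174.50.
At $70.00/mo: 38 payments (last $30.83); total interest $878.83.
Interest saved = $1,174.50 − $878.83 = $295.67.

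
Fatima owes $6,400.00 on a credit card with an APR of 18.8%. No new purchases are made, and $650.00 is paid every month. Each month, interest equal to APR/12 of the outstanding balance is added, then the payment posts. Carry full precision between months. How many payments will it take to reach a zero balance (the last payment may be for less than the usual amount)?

Monthly rate r = 18.8%/12 = 1.56667% = 0.0156667.
Recurrence: B ← B·(1+r) − $650.00.
Month 1: interest $100.27; balance after payment $5,850.27.
Month 2: interest $91.65; balance after payment $5,291.92.
Closed form: n = −ln(1 − rB₀/P)/ln(1+r) = −ln(0.84574)/ln(1.01567) ≈ 10.778, so the balance reaches zero during payment 11.

11 payments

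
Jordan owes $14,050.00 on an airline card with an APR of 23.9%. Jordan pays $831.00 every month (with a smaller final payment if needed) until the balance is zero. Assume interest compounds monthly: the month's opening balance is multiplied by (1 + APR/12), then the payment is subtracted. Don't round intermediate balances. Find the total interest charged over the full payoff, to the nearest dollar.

Monthly rate r = 23.9%/12 = 1.99167% = 0.0199167.
Payoff takes n = ⌈−ln(1 − rB₀/P)/ln(1+r)⌉ = ⌈20.820⌉ = 21 payments; the last is $682.43.
Total paid = 20·$831.00 + $682.43 = $17,302.43.
Total interest = total paid − principal = $17,302.43 − $14,050.00 = $3,252.43.

$3,252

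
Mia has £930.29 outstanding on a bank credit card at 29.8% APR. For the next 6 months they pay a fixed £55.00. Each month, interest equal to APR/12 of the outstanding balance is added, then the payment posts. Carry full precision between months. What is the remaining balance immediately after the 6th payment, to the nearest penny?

£726.62

Monthly rate r = 29.8%/12 = 2.48333% = 0.0248333.
Each month: B ← B·(1+r) − £55.00.
Month 1: interest £23.10; balance after payment £898.39.
Month 2: interest £22.31; balance after payment £865.70.
Month 3: interest £21.50; balance after payment £832.20.
Month 4: interest £20.67; balance after payment £797.87.
Month 5: interest £19.81; balance after payment £762.68.
Month 6: interest £18.94; balance after payment £726.62.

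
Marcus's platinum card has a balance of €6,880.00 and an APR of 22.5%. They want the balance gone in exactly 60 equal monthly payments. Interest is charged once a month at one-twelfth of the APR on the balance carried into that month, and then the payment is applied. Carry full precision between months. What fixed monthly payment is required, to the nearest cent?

Monthly rate r = 22.5%/12 = 1.875% = 0.01875.
Level-payment amortization: P = B₀·r / (1 − (1+r)^(−n)) = 6880.00·0.01875 / (1 − 1.01875^(−60)).
Denominator 1 − (1+r)^(−60) = 0.671947996.
P = 129 / 0.671947996 ≈ 191.98.

€191.98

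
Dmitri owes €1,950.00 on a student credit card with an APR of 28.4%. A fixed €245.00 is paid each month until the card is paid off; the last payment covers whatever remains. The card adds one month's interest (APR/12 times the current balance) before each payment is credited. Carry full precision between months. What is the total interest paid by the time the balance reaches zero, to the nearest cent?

Monthly rate r = 28.4%/12 = 2.36667% = 0.0236667.
Payoff takes n = ⌈−ln(1 − rB₀/P)/ln(1+r)⌉ = ⌈8.923⌉ = 9 payments; the last is €226.23.
Total paid = 8·€245.00 + €226.23 = €2,186.23.
Total interest = total paid − principal = €2,186.23 − €1,950.00 = €236.23.

€236.23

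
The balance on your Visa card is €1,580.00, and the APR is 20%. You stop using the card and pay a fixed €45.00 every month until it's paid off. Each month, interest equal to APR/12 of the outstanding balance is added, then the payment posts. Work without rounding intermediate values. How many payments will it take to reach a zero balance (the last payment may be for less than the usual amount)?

Monthly rate r = 20%/12 = 1.66667% = 0.0166667.
Recurrence: B ← B·(1+r) − €45.00.
Month 1: interest €26.33; balance after payment €1,561.33.
Month 2: interest €26.02; balance after payment €1,542.36.
Closed form: n = −ln(1 − rB₀/P)/ln(1+r) = −ln(0.41481)/ln(1.01667) ≈ 53.234, so the balance reaches zero during payment 54.

54 months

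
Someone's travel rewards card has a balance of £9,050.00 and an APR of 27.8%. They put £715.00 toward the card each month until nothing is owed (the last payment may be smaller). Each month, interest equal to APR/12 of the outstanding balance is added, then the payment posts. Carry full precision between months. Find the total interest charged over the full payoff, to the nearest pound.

Monthly rate r = 27.8%/12 = 2.31667% = 0.0231667.
Payoff takes n = ⌈−ln(1 − rB₀/P)/ln(1+r)⌉ = ⌈15.153⌉ = 16 payments; the last is £110.70.
Total paid = 15·£715.00 + £110.70 = £10,835.70.
Total interest = total paid − principal = £10,835.70 − £9,050.00 = £1,785.70.

£1,786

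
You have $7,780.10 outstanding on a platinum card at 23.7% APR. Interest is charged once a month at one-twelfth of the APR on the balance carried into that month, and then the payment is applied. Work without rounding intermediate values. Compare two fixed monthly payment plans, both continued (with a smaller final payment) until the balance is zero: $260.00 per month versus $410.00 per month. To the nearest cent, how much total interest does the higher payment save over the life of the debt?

Monthly rate r = 23.7%/12 = 1.975% = 0.01975.
At $260.00/mo: n = ⌈−ln(1 − rB₀/P)/ln(1+r)⌉ = 46 payments (last $185.63); total interest = total paid − $7,780.10 = $4,105.53.
At $410.00/mo: 25 payments (last $5.52); total interest $2,065.42.
Interest saved = $4,105.53 − $2,065.42 = $2,040.11.

$2,040.11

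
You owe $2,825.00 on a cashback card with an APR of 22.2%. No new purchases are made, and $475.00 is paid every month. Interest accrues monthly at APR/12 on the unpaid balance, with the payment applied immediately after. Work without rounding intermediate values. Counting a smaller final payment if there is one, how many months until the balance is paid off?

7 months

Monthly rate r = 22.2%/12 = 1.85% = 0.0185.
Recurrence: B ← B·(1+r) − $475.00.
Month 1: interest $52.26; balance after payment $2,402.26.
Month 2: interest $44.44; balance after payment $1,971.70.
Closed form: n = −ln(1 − rB₀/P)/ln(1+r) = −ln(0.88997)/ln(1.0185) ≈ 6.359, so the balance reaches zero during payment 7.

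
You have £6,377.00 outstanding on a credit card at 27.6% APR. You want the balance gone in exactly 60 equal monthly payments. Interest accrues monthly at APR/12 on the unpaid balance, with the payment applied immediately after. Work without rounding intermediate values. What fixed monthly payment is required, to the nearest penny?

Monthly rate r = 27.6%/12 = 2.3% = 0.023.
Level-payment amortization: P = B₀·r / (1 − (1+r)^(−n)) = 6377.00·0.023 / (1 − 1.023^(−60)).
Denominator 1 − (1+r)^(−60) = 0.744458184.
P = 146.671 / 0.744458184 ≈ 197.02.

£197.02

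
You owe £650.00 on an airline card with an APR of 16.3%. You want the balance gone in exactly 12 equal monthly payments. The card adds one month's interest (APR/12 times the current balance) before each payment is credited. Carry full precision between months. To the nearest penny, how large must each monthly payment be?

£59.07

Monthly rate r = 16.3%/12 = 1.35833% = 0.0135833.
Level-payment amortization: P = B₀·r / (1 − (1+r)^(−n)) = 650.00·0.0135833 / (1 − 1.01358^(−12)).
Denominator 1 − (1+r)^(−12) = 0.149476198.
P = 8.82917 / 0.149476198 ≈ 59.07.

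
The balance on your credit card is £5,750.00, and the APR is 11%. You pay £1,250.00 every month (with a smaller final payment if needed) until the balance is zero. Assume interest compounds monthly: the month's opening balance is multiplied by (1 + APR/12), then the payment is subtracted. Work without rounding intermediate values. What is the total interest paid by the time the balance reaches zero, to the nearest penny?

£152.78

Monthly rate r = 11%/12 = 0.916667% = 0.00916667.
Payoff takes n = ⌈−ln(1 − rB₀/P)/ln(1+r)⌉ = ⌈4.721⌉ = 5 payments; the last is £902.78.
Total paid = 4·£1,250.00 + £902.78 = £5,902.78.
Total interest = total paid − principal = £5,902.78 − £5,750.00 = £152.78.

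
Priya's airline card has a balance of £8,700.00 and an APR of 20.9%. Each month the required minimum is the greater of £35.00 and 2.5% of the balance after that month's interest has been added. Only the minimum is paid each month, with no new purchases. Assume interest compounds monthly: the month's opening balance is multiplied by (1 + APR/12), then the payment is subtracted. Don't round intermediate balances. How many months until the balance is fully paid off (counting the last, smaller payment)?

Monthly rate r = 20.9%/12 = 1.74167% = 0.0174167.
While 2.5% of the post-interest balance exceeds £35.00, each month B ← (B·(1+r))·(1 − 0.025), i.e. B shrinks by the factor (1+r)·0.975 = 0.99198.
This holds for months 1–230. Entering month 231 the balance is £1,365.58; 2.5% of the post-interest balance is now below £35.00, so the flat £35.00 minimum applies from here.
From month 231 a fixed £35.00 at rate r clears £1,365.58 in 66 more payments. Total: 230 + 66 = 296 months.

296 months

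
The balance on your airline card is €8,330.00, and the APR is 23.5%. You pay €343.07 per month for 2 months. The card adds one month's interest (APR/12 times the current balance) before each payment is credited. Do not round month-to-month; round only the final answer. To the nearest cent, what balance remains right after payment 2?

Monthly rate r = 23.5%/12 = 1.95833% = 0.0195833.
Each month: B ← B·(1+r) − €343.07.
Month 1: interest €163.13; balance after payment €8,150.06.
Month 2: interest €159.61; balance after payment €7,966.59.

€7,966.59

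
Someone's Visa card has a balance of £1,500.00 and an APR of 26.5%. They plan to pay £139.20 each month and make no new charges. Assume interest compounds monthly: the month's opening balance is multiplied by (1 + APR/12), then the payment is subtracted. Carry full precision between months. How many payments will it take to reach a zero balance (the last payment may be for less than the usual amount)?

Monthly rate r = 26.5%/12 = 2.20833% = 0.0220833.
Recurrence: B ← B·(1+r) − £139.20.
Month 1: interest £33.12; balance after payment £1,393.92.
Month 2: interest £30.78; balance after payment £1,285.51.
Closed form: n = −ln(1 − rB₀/P)/ln(1+r) = −ln(0.76203)/ln(1.02208) ≈ 12.442, so the balance reaches zero during payment 13.

13 months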